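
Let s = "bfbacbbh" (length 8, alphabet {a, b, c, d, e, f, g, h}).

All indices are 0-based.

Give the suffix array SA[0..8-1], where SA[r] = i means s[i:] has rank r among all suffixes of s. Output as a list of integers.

rank→(start, suffix):
  0 → (3, 'acbbh')
  1 → (2, 'bacbbh')
  2 → (5, 'bbh')
  3 → (0, 'bfbacbbh')
  4 → (6, 'bh')
  5 → (4, 'cbbh')
  6 → (1, 'fbacbbh')
  7 → (7, 'h')

[3, 2, 5, 0, 6, 4, 1, 7]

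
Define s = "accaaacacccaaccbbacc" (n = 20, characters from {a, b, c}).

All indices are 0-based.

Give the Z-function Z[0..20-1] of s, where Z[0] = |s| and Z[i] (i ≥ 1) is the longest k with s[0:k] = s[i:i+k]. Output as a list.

Z[0]=20
i=1: fresh scan; Z[1]=0
i=2: fresh scan; Z[2]=0
i=3: fresh scan; Z[3]=1 extend→box=[3,4)
i=4: fresh scan; Z[4]=1 extend→box=[4,5)
i=5: fresh scan; Z[5]=2 extend→box=[5,7)
i=6: min(r-i=1, Z[1]=0)=0; Z[6]=0
i=7: fresh scan; Z[7]=3 extend→box=[7,10)
i=8: min(r-i=2, Z[1]=0)=0; Z[8]=0
i=9: min(r-i=1, Z[2]=0)=0; Z[9]=0
i=10: fresh scan; Z[10]=0
i=11: fresh scan; Z[11]=1 extend→box=[11,12)
i=12: fresh scan; Z[12]=3 extend→box=[12,15)
i=13: min(r-i=2, Z[1]=0)=0; Z[13]=0
i=14: min(r-i=1, Z[2]=0)=0; Z[14]=0
i=15: fresh scan; Z[15]=0
i=16: fresh scan; Z[16]=0
i=17: fresh scan; Z[17]=3 extend→box=[17,20)
i=18: min(r-i=2, Z[1]=0)=0; Z[18]=0
i=19: min(r-i=1, Z[2]=0)=0; Z[19]=0

[20, 0, 0, 1, 1, 2, 0, 3, 0, 0, 0, 1, 3, 0, 0, 0, 0, 3, 0, 0]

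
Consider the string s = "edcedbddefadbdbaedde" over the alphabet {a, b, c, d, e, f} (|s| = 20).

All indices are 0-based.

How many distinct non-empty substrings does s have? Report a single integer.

sorted suffixes:
  #0 SA[0]=10  'adbdbaedde'
  #1 SA[1]=15  'aedde'
  #2 SA[2]=14  'baedde'
  #3 SA[3]=12  'bdbaedde'
  #4 SA[4]=5  'bddefadbdbaedde'
  #5 SA[5]=2  'cedbddefadbdbaedde'
  #6 SA[6]=13  'dbaedde'
  #7 SA[7]=11  'dbdbaedde'
  #8 SA[8]=4  'dbddefadbdbaedde'
  #9 SA[9]=1  'dcedbddefadbdbaedde'
  #10 SA[10]=17  'dde'
  #11 SA[11]=6  'ddefadbdbaedde'
  #12 SA[12]=18  'de'
  #13 SA[13]=7  'defadbdbaedde'
  #14 SA[14]=19  'e'
  #15 SA[15]=3  'edbddefadbdbaedde'
  #16 SA[16]=0  'edcedbddefadbdbaedde'
  #17 SA[17]=16  'edde'
  #18 SA[18]=8  'efadbdbaedde'
  #19 SA[19]=9  'fadbdbaedde'

SA = [10, 15, 14, 12, 5, 2, 13, 11, 4, 1, 17, 6, 18, 7, 19, 3, 0, 16, 8, 9]
rank  pair      lcp
   1  s[10:],s[15:]  1  'a'
   2  s[15:],s[14:]  0  ''
   3  s[14:],s[12:]  1  'b'
   4  s[12:],s[5:]  2  'bd'
   5  s[5:],s[2:]  0  ''
   6  s[2:],s[13:]  0  ''
   7  s[13:],s[11:]  2  'db'
   8  s[11:],s[4:]  3  'dbd'
   9  s[4:],s[1:]  1  'd'
  10  s[1:],s[17:]  1  'd'
  11  s[17:],s[6:]  3  'dde'
  12  s[6:],s[18:]  1  'd'
  13  s[18:],s[7:]  2  'de'
  14  s[7:],s[19:]  0  ''
  15  s[19:],s[3:]  1  'e'
  16  s[3:],s[0:]  2  'ed'
  17  s[0:],s[16:]  2  'ed'
  18  s[16:],s[8:]  1  'e'
  19  s[8:],s[9:]  0  ''

n(n+1)/2 = 20·21/2 = 210
Σ LCP = 0 + 1 + 0 + 1 + 2 + 0 + 0 + 2 + 3 + 1 + 1 + 3 + 1 + 2 + 0 + 1 + 2 + 2 + 1 + 0 = 23
distinct = 210 − 23 = 187

187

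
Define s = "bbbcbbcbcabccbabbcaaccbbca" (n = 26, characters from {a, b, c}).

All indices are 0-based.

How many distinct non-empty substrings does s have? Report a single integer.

sorted suffixes:
  #0 SA[0]=25  'a'
  #1 SA[1]=18  'aaccbbca'
  #2 SA[2]=14  'abbcaaccbbca'
  #3 SA[3]=9  'abccbabbcaaccbbca'
  #4 SA[4]=19  'accbbca'
  #5 SA[5]=13  'babbcaaccbbca'
  #6 SA[6]=0  'bbbcbbcbcabccbabbcaaccbbca'
  #7 SA[7]=22  'bbca'
  #8 SA[8]=15  'bbcaaccbbca'
  #9 SA[9]=1  'bbcbbcbcabccbabbcaaccbbca'
  #10 SA[10]=4  'bbcbcabccbabbcaaccbbca'
  #11 SA[11]=23  'bca'
  #12 SA[12]=16  'bcaaccbbca'
  #13 SA[13]=7  'bcabccbabbcaaccbbca'
  #14 SA[14]=2  'bcbbcbcabccbabbcaaccbbca'
  #15 SA[15]=5  'bcbcabccbabbcaaccbbca'
  #16 SA[16]=10  'bccbabbcaaccbbca'
  #17 SA[17]=24  'ca'
  #18 SA[18]=17  'caaccbbca'
  #19 SA[19]=8  'cabccbabbcaaccbbca'
  #20 SA[20]=12  'cbabbcaaccbbca'
  #21 SA[21]=21  'cbbca'
  #22 SA[22]=3  'cbbcbcabccbabbcaaccbbca'
  #23 SA[23]=6  'cbcabccbabbcaaccbbca'
  #24 SA[24]=11  'ccbabbcaaccbbca'
  #25 SA[25]=20  'ccbbca'

SA = [25, 18, 14, 9, 19, 13, 0, 22, 15, 1, 4, 23, 16, 7, 2, 5, 10, 24, 17, 8, 12, 21, 3, 6, 11, 20]
i: (SA[i-1],SA[i]) lcp shared
  1: (25,18) 1 'a'
  2: (18,14) 1 'a'
  3: (14,9) 2 'ab'
  4: (9,19) 1 'a'
  5: (19,13) 0 ''
  6: (13,0) 1 'b'
  7: (0,22) 2 'bb'
  8: (22,15) 4 'bbca'
  9: (15,1) 3 'bbc'
  10: (1,4) 4 'bbcb'
  11: (4,23) 1 'b'
  12: (23,16) 3 'bca'
  13: (16,7) 3 'bca'
  14: (7,2) 2 'bc'
  15: (2,5) 3 'bcb'
  16: (5,10) 2 'bc'
  17: (10,24) 0 ''
  18: (24,17) 2 'ca'
  19: (17,8) 2 'ca'
  20: (8,12) 1 'c'
  21: (12,21) 2 'cb'
  22: (21,3) 4 'cbbc'
  23: (3,6) 2 'cb'
  24: (6,11) 1 'c'
  25: (11,20) 3 'ccb'

n(n+1)/2 = 26·27/2 = 351
Σ LCP = 0 + 1 + 1 + 2 + 1 + 0 + 1 + 2 + 4 + 3 + 4 + 1 + 3 + 3 + 2 + 3 + 2 + 0 + 2 + 2 + 1 + 2 + 4 + 2 + 1 + 3 = 50
distinct = 351 − 50 = 301

301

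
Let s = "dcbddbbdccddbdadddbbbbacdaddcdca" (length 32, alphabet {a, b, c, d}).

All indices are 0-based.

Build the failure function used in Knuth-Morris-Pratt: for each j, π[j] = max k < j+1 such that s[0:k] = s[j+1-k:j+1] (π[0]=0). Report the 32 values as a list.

π[0] = 0
j=1 s[j]='c': π[1]=0 (border '')
j=2 s[j]='b': π[2]=0 (border '')
j=3 s[j]='d': π[3]=1 (border 'd')
j=4 s[j]='d': k: 1→0; π[4]=1 (border 'd')
j=5 s[j]='b': k: 1→0; π[5]=0 (border '')
j=6 s[j]='b': π[6]=0 (border '')
j=7 s[j]='d': π[7]=1 (border 'd')
j=8 s[j]='c': π[8]=2 (border 'dc')
j=9 s[j]='c': k: 2→0; π[9]=0 (border '')
j=10 s[j]='d': π[10]=1 (border 'd')
j=11 s[j]='d': k: 1→0; π[11]=1 (border 'd')
j=12 s[j]='b': k: 1→0; π[12]=0 (border '')
j=13 s[j]='d': π[13]=1 (border 'd')
j=14 s[j]='a': k: 1→0; π[14]=0 (border '')
j=15 s[j]='d': π[15]=1 (border 'd')
j=16 s[j]='d': k: 1→0; π[16]=1 (border 'd')
j=17 s[j]='d': k: 1→0; π[17]=1 (border 'd')
j=18 s[j]='b': k: 1→0; π[18]=0 (border '')
j=19 s[j]='b': π[19]=0 (border '')
j=20 s[j]='b': π[20]=0 (border '')
j=21 s[j]='b': π[21]=0 (border '')
j=22 s[j]='a': π[22]=0 (border '')
j=23 s[j]='c': π[23]=0 (border '')
j=24 s[j]='d': π[24]=1 (border 'd')
j=25 s[j]='a': k: 1→0; π[25]=0 (border '')
j=26 s[j]='d': π[26]=1 (border 'd')
j=27 s[j]='d': k: 1→0; π[27]=1 (border 'd')
j=28 s[j]='c': π[28]=2 (border 'dc')
j=29 s[j]='d': k: 2→0; π[29]=1 (border 'd')
j=30 s[j]='c': π[30]=2 (border 'dc')
j=31 s[j]='a': k: 2→0; π[31]=0 (border '')

[0, 0, 0, 1, 1, 0, 0, 1, 2, 0, 1, 1, 0, 1, 0, 1, 1, 1, 0, 0, 0, 0, 0, 0, 1, 0, 1, 1, 2, 1, 2, 0]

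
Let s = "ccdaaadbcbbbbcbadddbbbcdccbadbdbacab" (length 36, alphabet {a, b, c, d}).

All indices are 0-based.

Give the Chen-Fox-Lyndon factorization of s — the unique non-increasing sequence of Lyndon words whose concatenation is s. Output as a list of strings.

["ccd", "aaadbcbbbbcbadddbbbcdccbadbdbacab"]

emit factor 1: 'ccd' (i=0, period=3)
emit factor 2: 'aaadbcbbbbcbadddbbbcdccbadbdbacab' (i=3, period=33)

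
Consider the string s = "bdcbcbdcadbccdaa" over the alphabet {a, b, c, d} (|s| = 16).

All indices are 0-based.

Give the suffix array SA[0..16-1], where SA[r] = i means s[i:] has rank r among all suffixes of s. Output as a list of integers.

[15, 14, 8, 3, 10, 5, 0, 7, 2, 4, 11, 12, 13, 9, 6, 1]

rank→(start, suffix):
  0 → (15, 'a')
  1 → (14, 'aa')
  2 → (8, 'adbccdaa')
  3 → (3, 'bcbdcadbccdaa')
  4 → (10, 'bccdaa')
  5 → (5, 'bdcadbccdaa')
  6 → (0, 'bdcbcbdcadbccdaa')
  7 → (7, 'cadbccdaa')
  8 → (2, 'cbcbdcadbccdaa')
  9 → (4, 'cbdcadbccdaa')
  10 → (11, 'ccdaa')
  11 → (12, 'cdaa')
  12 → (13, 'daa')
  13 → (9, 'dbccdaa')
  14 → (6, 'dcadbccdaa')
  15 → (1, 'dcbcbdcadbccdaa')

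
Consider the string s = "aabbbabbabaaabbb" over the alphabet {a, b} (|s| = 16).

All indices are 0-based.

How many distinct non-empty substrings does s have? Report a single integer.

sorted suffixes:
  #0 SA[0]=10  'aaabbb'
  #1 SA[1]=11  'aabbb'
  #2 SA[2]=0  'aabbbabbabaaabbb'
  #3 SA[3]=8  'abaaabbb'
  #4 SA[4]=5  'abbabaaabbb'
  #5 SA[5]=12  'abbb'
  #6 SA[6]=1  'abbbabbabaaabbb'
  #7 SA[7]=15  'b'
  #8 SA[8]=9  'baaabbb'
  #9 SA[9]=7  'babaaabbb'
  #10 SA[10]=4  'babbabaaabbb'
  #11 SA[11]=14  'bb'
  #12 SA[12]=6  'bbabaaabbb'
  #13 SA[13]=3  'bbabbabaaabbb'
  #14 SA[14]=13  'bbb'
  #15 SA[15]=2  'bbbabbabaaabbb'

SA = [10, 11, 0, 8, 5, 12, 1, 15, 9, 7, 4, 14, 6, 3, 13, 2]
rank  pair      lcp
   1  s[10:],s[11:]  2  'aa'
   2  s[11:],s[0:]  5  'aabbb'
   3  s[0:],s[8:]  1  'a'
   4  s[8:],s[5:]  2  'ab'
   5  s[5:],s[12:]  3  'abb'
   6  s[12:],s[1:]  4  'abbb'
   7  s[1:],s[15:]  0  ''
   8  s[15:],s[9:]  1  'b'
   9  s[9:],s[7:]  2  'ba'
  10  s[7:],s[4:]  3  'bab'
  11  s[4:],s[14:]  1  'b'
  12  s[14:],s[6:]  2  'bb'
  13  s[6:],s[3:]  4  'bbab'
  14  s[3:],s[13:]  2  'bb'
  15  s[13:],s[2:]  3  'bbb'

n(n+1)/2 = 16·17/2 = 136
Σ LCP = 0 + 2 + 5 + 1 + 2 + 3 + 4 + 0 + 1 + 2 + 3 + 1 + 2 + 4 + 2 + 3 = 35
distinct = 136 − 35 = 101

101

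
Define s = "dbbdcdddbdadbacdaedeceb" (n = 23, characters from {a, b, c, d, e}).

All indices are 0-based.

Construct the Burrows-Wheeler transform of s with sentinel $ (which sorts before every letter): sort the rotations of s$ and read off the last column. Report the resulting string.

rank  rotation                  last
    0  $dbbdcdddbdadbacdaedeceb  b
    1  acdaedeceb$dbbdcdddbdadb  b
    2  adbacdaedeceb$dbbdcdddbd  d
    3  aedeceb$dbbdcdddbdadbacd  d
    4  b$dbbdcdddbdadbacdaedece  e
    5  bacdaedeceb$dbbdcdddbdad  d
    6  bbdcdddbdadbacdaedeceb$d  d
    7  bdadbacdaedeceb$dbbdcddd  d
    8  bdcdddbdadbacdaedeceb$db  b
    9  cdaedeceb$dbbdcdddbdadba  a
   10  cdddbdadbacdaedeceb$dbbd  d
   11  ceb$dbbdcdddbdadbacdaede  e
   12  dadbacdaedeceb$dbbdcdddb  b
   13  daedeceb$dbbdcdddbdadbac  c
   14  dbacdaedeceb$dbbdcdddbda  a
   15  dbbdcdddbdadbacdaedeceb$  $
   16  dbdadbacdaedeceb$dbbdcdd  d
   17  dcdddbdadbacdaedeceb$dbb  b
   18  ddbdadbacdaedeceb$dbbdcd  d
   19  dddbdadbacdaedeceb$dbbdc  c
   20  deceb$dbbdcdddbdadbacdae  e
   21  eb$dbbdcdddbdadbacdaedec  c
   22  eceb$dbbdcdddbdadbacdaed  d
   23  edeceb$dbbdcdddbdadbacda  a

bbddedddbadebca$dbdcecda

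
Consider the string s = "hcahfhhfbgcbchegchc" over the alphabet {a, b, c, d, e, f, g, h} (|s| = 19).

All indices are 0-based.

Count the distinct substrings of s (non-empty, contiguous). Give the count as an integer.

sorted suffixes:
  #0 SA[0]=2  'ahfhhfbgcbchegchc'
  #1 SA[1]=11  'bchegchc'
  #2 SA[2]=8  'bgcbchegchc'
  #3 SA[3]=18  'c'
  #4 SA[4]=1  'cahfhhfbgcbchegchc'
  #5 SA[5]=10  'cbchegchc'
  #6 SA[6]=16  'chc'
  #7 SA[7]=12  'chegchc'
  #8 SA[8]=14  'egchc'
  #9 SA[9]=7  'fbgcbchegchc'
  #10 SA[10]=4  'fhhfbgcbchegchc'
  #11 SA[11]=9  'gcbchegchc'
  #12 SA[12]=15  'gchc'
  #13 SA[13]=17  'hc'
  #14 SA[14]=0  'hcahfhhfbgcbchegchc'
  #15 SA[15]=13  'hegchc'
  #16 SA[16]=6  'hfbgcbchegchc'
  #17 SA[17]=3  'hfhhfbgcbchegchc'
  #18 SA[18]=5  'hhfbgcbchegchc'

SA = [2, 11, 8, 18, 1, 10, 16, 12, 14, 7, 4, 9, 15, 17, 0, 13, 6, 3, 5]
rank  pair      lcp
   1  s[2:],s[11:]  0  ''
   2  s[11:],s[8:]  1  'b'
   3  s[8:],s[18:]  0  ''
   4  s[18:],s[1:]  1  'c'
   5  s[1:],s[10:]  1  'c'
   6  s[10:],s[16:]  1  'c'
   7  s[16:],s[12:]  2  'ch'
   8  s[12:],s[14:]  0  ''
   9  s[14:],s[7:]  0  ''
  10  s[7:],s[4:]  1  'f'
  11  s[4:],s[9:]  0  ''
  12  s[9:],s[15:]  2  'gc'
  13  s[15:],s[17:]  0  ''
  14  s[17:],s[0:]  2  'hc'
  15  s[0:],s[13:]  1  'h'
  16  s[13:],s[6:]  1  'h'
  17  s[6:],s[3:]  2  'hf'
  18  s[3:],s[5:]  1  'h'

n(n+1)/2 = 19·20/2 = 190
Σ LCP = 0 + 0 + 1 + 0 + 1 + 1 + 1 + 2 + 0 + 0 + 1 + 0 + 2 + 0 + 2 + 1 + 1 + 2 + 1 = 16
distinct = 190 − 16 = 174

174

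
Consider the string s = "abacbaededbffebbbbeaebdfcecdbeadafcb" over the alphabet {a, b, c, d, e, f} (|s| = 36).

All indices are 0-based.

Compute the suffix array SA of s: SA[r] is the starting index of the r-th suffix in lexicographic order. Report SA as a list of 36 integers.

[0, 2, 30, 19, 5, 32, 35, 1, 4, 14, 15, 16, 21, 28, 17, 10, 34, 3, 26, 24, 31, 27, 9, 7, 22, 29, 18, 13, 20, 25, 8, 6, 33, 23, 12, 11]

sorted suffixes:
  #0 SA[0]=0  'abacbaededbffebbbbeaebdfcecdbeadafcb'
  #1 SA[1]=2  'acbaededbffebbbbeaebdfcecdbeadafcb'
  #2 SA[2]=30  'adafcb'
  #3 SA[3]=19  'aebdfcecdbeadafcb'
  #4 SA[4]=5  'aededbffebbbbeaebdfcecdbeadafcb'
  #5 SA[5]=32  'afcb'
  #6 SA[6]=35  'b'
  #7 SA[7]=1  'bacbaededbffebbbbeaebdfcecdbeadafcb'
  #8 SA[8]=4  'baededbffebbbbeaebdfcecdbeadafcb'
  #9 SA[9]=14  'bbbbeaebdfcecdbeadafcb'
  #10 SA[10]=15  'bbbeaebdfcecdbeadafcb'
  #11 SA[11]=16  'bbeaebdfcecdbeadafcb'
  #12 SA[12]=21  'bdfcecdbeadafcb'
  #13 SA[13]=28  'beadafcb'
  #14 SA[14]=17  'beaebdfcecdbeadafcb'
  #15 SA[15]=10  'bffebbbbeaebdfcecdbeadafcb'
  #16 SA[16]=34  'cb'
  #17 SA[17]=3  'cbaededbffebbbbeaebdfcecdbeadafcb'
  #18 SA[18]=26  'cdbeadafcb'
  #19 SA[19]=24  'cecdbeadafcb'
  #20 SA[20]=31  'dafcb'
  #21 SA[21]=27  'dbeadafcb'
  #22 SA[22]=9  'dbffebbbbeaebdfcecdbeadafcb'
  #23 SA[23]=7  'dedbffebbbbeaebdfcecdbeadafcb'
  #24 SA[24]=22  'dfcecdbeadafcb'
  #25 SA[25]=29  'eadafcb'
  #26 SA[26]=18  'eaebdfcecdbeadafcb'
  #27 SA[27]=13  'ebbbbeaebdfcecdbeadafcb'
  #28 SA[28]=20  'ebdfcecdbeadafcb'
  #29 SA[29]=25  'ecdbeadafcb'
  #30 SA[30]=8  'edbffebbbbeaebdfcecdbeadafcb'
  #31 SA[31]=6  'ededbffebbbbeaebdfcecdbeadafcb'
  #32 SA[32]=33  'fcb'
  #33 SA[33]=23  'fcecdbeadafcb'
  #34 SA[34]=12  'febbbbeaebdfcecdbeadafcb'
  #35 SA[35]=11  'ffebbbbeaebdfcecdbeadafcb'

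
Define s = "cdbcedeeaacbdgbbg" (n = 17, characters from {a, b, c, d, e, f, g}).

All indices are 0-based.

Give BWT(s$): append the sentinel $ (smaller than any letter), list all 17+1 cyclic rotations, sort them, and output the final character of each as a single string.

geagdcba$bcebecdbd

rank  rotation            last
    0  $cdbcedeeaacbdgbbg  g
    1  aacbdgbbg$cdbcedee  e
    2  acbdgbbg$cdbcedeea  a
    3  bbg$cdbcedeeaacbdg  g
    4  bcedeeaacbdgbbg$cd  d
    5  bdgbbg$cdbcedeeaac  c
    6  bg$cdbcedeeaacbdgb  b
    7  cbdgbbg$cdbcedeeaa  a
    8  cdbcedeeaacbdgbbg$  $
    9  cedeeaacbdgbbg$cdb  b
   10  dbcedeeaacbdgbbg$c  c
   11  deeaacbdgbbg$cdbce  e
   12  dgbbg$cdbcedeeaacb  b
   13  eaacbdgbbg$cdbcede  e
   14  edeeaacbdgbbg$cdbc  c
   15  eeaacbdgbbg$cdbced  d
   16  g$cdbcedeeaacbdgbb  b
   17  gbbg$cdbcedeeaacbd  d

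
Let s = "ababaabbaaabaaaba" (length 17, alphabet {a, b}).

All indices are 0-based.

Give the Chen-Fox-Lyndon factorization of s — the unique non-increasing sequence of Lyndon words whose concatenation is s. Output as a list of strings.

emit factor 1: 'ab' (i=0, period=2)
emit factor 2: 'ab' (i=2, period=2)
emit factor 3: 'aabb' (i=4, period=4)
emit factor 4: 'aaab' (i=8, period=4)
emit factor 5: 'aaab' (i=12, period=4)
emit factor 6: 'a' (i=16, period=1)

["ab", "ab", "aabb", "aaab", "aaab", "a"]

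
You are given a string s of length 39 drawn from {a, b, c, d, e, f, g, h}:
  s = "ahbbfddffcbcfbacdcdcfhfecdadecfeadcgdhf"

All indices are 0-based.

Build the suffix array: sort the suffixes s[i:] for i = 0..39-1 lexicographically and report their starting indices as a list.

[14, 32, 26, 0, 13, 2, 10, 3, 9, 24, 15, 17, 11, 29, 19, 34, 25, 16, 18, 33, 5, 27, 6, 36, 31, 23, 28, 38, 12, 8, 4, 30, 22, 7, 20, 35, 1, 37, 21]

sorted suffixes:
  #0 SA[0]=14  'acdcdcfhfecdadecfeadcgdhf'
  #1 SA[1]=32  'adcgdhf'
  #2 SA[2]=26  'adecfeadcgdhf'
  #3 SA[3]=0  'ahbbfddffcbcfbacdcdcfhfecdadecfeadcgdhf'
  #4 SA[4]=13  'bacdcdcfhfecdadecfeadcgdhf'
  #5 SA[5]=2  'bbfddffcbcfbacdcdcfhfecdadecfeadcgdhf'
  #6 SA[6]=10  'bcfbacdcdcfhfecdadecfeadcgdhf'
  #7 SA[7]=3  'bfddffcbcfbacdcdcfhfecdadecfeadcgdhf'
  #8 SA[8]=9  'cbcfbacdcdcfhfecdadecfeadcgdhf'
  #9 SA[9]=24  'cdadecfeadcgdhf'
  #10 SA[10]=15  'cdcdcfhfecdadecfeadcgdhf'
  #11 SA[11]=17  'cdcfhfecdadecfeadcgdhf'
  #12 SA[12]=11  'cfbacdcdcfhfecdadecfeadcgdhf'
  #13 SA[13]=29  'cfeadcgdhf'
  #14 SA[14]=19  'cfhfecdadecfeadcgdhf'
  #15 SA[15]=34  'cgdhf'
  #16 SA[16]=25  'dadecfeadcgdhf'
  #17 SA[17]=16  'dcdcfhfecdadecfeadcgdhf'
  #18 SA[18]=18  'dcfhfecdadecfeadcgdhf'
  #19 SA[19]=33  'dcgdhf'
  #20 SA[20]=5  'ddffcbcfbacdcdcfhfecdadecfeadcgdhf'
  #21 SA[21]=27  'decfeadcgdhf'
  #22 SA[22]=6  'dffcbcfbacdcdcfhfecdadecfeadcgdhf'
  #23 SA[23]=36  'dhf'
  #24 SA[24]=31  'eadcgdhf'
  #25 SA[25]=23  'ecdadecfeadcgdhf'
  #26 SA[26]=28  'ecfeadcgdhf'
  #27 SA[27]=38  'f'
  #28 SA[28]=12  'fbacdcdcfhfecdadecfeadcgdhf'
  #29 SA[29]=8  'fcbcfbacdcdcfhfecdadecfeadcgdhf'
  #30 SA[30]=4  'fddffcbcfbacdcdcfhfecdadecfeadcgdhf'
  #31 SA[31]=30  'feadcgdhf'
  #32 SA[32]=22  'fecdadecfeadcgdhf'
  #33 SA[33]=7  'ffcbcfbacdcdcfhfecdadecfeadcgdhf'
  #34 SA[34]=20  'fhfecdadecfeadcgdhf'
  #35 SA[35]=35  'gdhf'
  #36 SA[36]=1  'hbbfddffcbcfbacdcdcfhfecdadecfeadcgdhf'
  #37 SA[37]=37  'hf'
  #38 SA[38]=21  'hfecdadecfeadcgdhf'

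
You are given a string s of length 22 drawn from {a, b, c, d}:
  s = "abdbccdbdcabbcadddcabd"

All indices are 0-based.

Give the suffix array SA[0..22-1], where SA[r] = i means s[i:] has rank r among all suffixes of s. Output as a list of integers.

sorted suffixes:
  #0 SA[0]=10  'abbcadddcabd'
  #1 SA[1]=19  'abd'
  #2 SA[2]=0  'abdbccdbdcabbcadddcabd'
  #3 SA[3]=14  'adddcabd'
  #4 SA[4]=11  'bbcadddcabd'
  #5 SA[5]=12  'bcadddcabd'
  #6 SA[6]=3  'bccdbdcabbcadddcabd'
  #7 SA[7]=20  'bd'
  #8 SA[8]=1  'bdbccdbdcabbcadddcabd'
  #9 SA[9]=7  'bdcabbcadddcabd'
  #10 SA[10]=9  'cabbcadddcabd'
  #11 SA[11]=18  'cabd'
  #12 SA[12]=13  'cadddcabd'
  #13 SA[13]=4  'ccdbdcabbcadddcabd'
  #14 SA[14]=5  'cdbdcabbcadddcabd'
  #15 SA[15]=21  'd'
  #16 SA[16]=2  'dbccdbdcabbcadddcabd'
  #17 SA[17]=6  'dbdcabbcadddcabd'
  #18 SA[18]=8  'dcabbcadddcabd'
  #19 SA[19]=17  'dcabd'
  #20 SA[20]=16  'ddcabd'
  #21 SA[21]=15  'dddcabd'

[10, 19, 0, 14, 11, 12, 3, 20, 1, 7, 9, 18, 13, 4, 5, 21, 2, 6, 8, 17, 16, 15]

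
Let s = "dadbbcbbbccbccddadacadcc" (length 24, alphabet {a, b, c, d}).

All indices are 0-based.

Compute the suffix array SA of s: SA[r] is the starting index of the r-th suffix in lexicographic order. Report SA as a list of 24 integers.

[18, 16, 1, 20, 6, 3, 7, 4, 8, 11, 23, 19, 5, 10, 22, 9, 12, 13, 17, 15, 0, 2, 21, 14]

rank | idx | suffix
   0 |  18 | acadcc
   1 |  16 | adacadcc
   2 |   1 | adbbcbbbccbccddadacadcc
   3 |  20 | adcc
   4 |   6 | bbbccbccddadacadcc
   5 |   3 | bbcbbbccbccddadacadcc
   6 |   7 | bbccbccddadacadcc
   7 |   4 | bcbbbccbccddadacadcc
   8 |   8 | bccbccddadacadcc
   9 |  11 | bccddadacadcc
  10 |  23 | c
  11 |  19 | cadcc
  12 |   5 | cbbbccbccddadacadcc
  13 |  10 | cbccddadacadcc
  14 |  22 | cc
  15 |   9 | ccbccddadacadcc
  16 |  12 | ccddadacadcc
  17 |  13 | cddadacadcc
  18 |  17 | dacadcc
  19 |  15 | dadacadcc
  20 |   0 | dadbbcbbbccbccddadacadcc
  21 |   2 | dbbcbbbccbccddadacadcc
  22 |  21 | dcc
  23 |  14 | ddadacadcc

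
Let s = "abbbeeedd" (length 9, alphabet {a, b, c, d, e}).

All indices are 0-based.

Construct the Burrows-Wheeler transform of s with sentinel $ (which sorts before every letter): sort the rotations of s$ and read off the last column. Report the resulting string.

d$abbdeeeb

rank  rotation    last
    0  $abbbeeedd  d
    1  abbbeeedd$  $
    2  bbbeeedd$a  a
    3  bbeeedd$ab  b
    4  beeedd$abb  b
    5  d$abbbeeed  d
    6  dd$abbbeee  e
    7  edd$abbbee  e
    8  eedd$abbbe  e
    9  eeedd$abbb  b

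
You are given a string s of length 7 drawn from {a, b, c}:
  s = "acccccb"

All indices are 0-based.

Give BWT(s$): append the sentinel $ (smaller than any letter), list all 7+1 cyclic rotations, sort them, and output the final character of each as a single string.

rank  rotation  last
    0  $acccccb  b
    1  acccccb$  $
    2  b$accccc  c
    3  cb$acccc  c
    4  ccb$accc  c
    5  cccb$acc  c
    6  ccccb$ac  c
    7  cccccb$a  a

b$ccccca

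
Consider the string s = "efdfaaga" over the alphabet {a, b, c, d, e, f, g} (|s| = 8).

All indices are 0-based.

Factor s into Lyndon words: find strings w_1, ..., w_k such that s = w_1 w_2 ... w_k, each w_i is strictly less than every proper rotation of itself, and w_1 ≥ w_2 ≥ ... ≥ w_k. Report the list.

emit factor 1: 'ef' (i=0, period=2)
emit factor 2: 'df' (i=2, period=2)
emit factor 3: 'aag' (i=4, period=3)
emit factor 4: 'a' (i=7, period=1)

["ef", "df", "aag", "a"]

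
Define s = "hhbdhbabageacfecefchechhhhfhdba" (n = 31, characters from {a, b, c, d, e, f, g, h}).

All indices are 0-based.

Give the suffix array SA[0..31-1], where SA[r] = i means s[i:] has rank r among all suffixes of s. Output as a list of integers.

rank | idx | suffix
   0 |  30 | a
   1 |   6 | abageacfecefchechhhhfhdba
   2 |  11 | acfecefchechhhhfhdba
   3 |   8 | ageacfecefchechhhhfhdba
   4 |  29 | ba
   5 |   5 | babageacfecefchechhhhfhdba
   6 |   7 | bageacfecefchechhhhfhdba
   7 |   2 | bdhbabageacfecefchechhhhfhdba
   8 |  15 | cefchechhhhfhdba
   9 |  12 | cfecefchechhhhfhdba
  10 |  18 | chechhhhfhdba
  11 |  21 | chhhhfhdba
  12 |  28 | dba
  13 |   3 | dhbabageacfecefchechhhhfhdba
  14 |  10 | eacfecefchechhhhfhdba
  15 |  14 | ecefchechhhhfhdba
  16 |  20 | echhhhfhdba
  17 |  16 | efchechhhhfhdba
  18 |  17 | fchechhhhfhdba
  19 |  13 | fecefchechhhhfhdba
  20 |  26 | fhdba
  21 |   9 | geacfecefchechhhhfhdba
  22 |   4 | hbabageacfecefchechhhhfhdba
  23 |   1 | hbdhbabageacfecefchechhhhfhdba
  24 |  27 | hdba
  25 |  19 | hechhhhfhdba
  26 |  25 | hfhdba
  27 |   0 | hhbdhbabageacfecefchechhhhfhdba
  28 |  24 | hhfhdba
  29 |  23 | hhhfhdba
  30 |  22 | hhhhfhdba

[30, 6, 11, 8, 29, 5, 7, 2, 15, 12, 18, 21, 28, 3, 10, 14, 20, 16, 17, 13, 26, 9, 4, 1, 27, 19, 25, 0, 24, 23, 22]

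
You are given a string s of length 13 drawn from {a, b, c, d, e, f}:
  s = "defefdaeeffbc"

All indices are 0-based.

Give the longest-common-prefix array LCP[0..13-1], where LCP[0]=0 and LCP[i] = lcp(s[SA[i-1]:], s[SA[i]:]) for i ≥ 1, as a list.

[0, 0, 0, 0, 1, 0, 1, 2, 2, 0, 1, 1, 1]

sorted suffixes:
  #0 SA[0]=6  'aeeffbc'
  #1 SA[1]=11  'bc'
  #2 SA[2]=12  'c'
  #3 SA[3]=5  'daeeffbc'
  #4 SA[4]=0  'defefdaeeffbc'
  #5 SA[5]=7  'eeffbc'
  #6 SA[6]=3  'efdaeeffbc'
  #7 SA[7]=1  'efefdaeeffbc'
  #8 SA[8]=8  'effbc'
  #9 SA[9]=10  'fbc'
  #10 SA[10]=4  'fdaeeffbc'
  #11 SA[11]=2  'fefdaeeffbc'
  #12 SA[12]=9  'ffbc'

SA = [6, 11, 12, 5, 0, 7, 3, 1, 8, 10, 4, 2, 9]
rank  pair      lcp
   1  s[6:],s[11:]  0  ''
   2  s[11:],s[12:]  0  ''
   3  s[12:],s[5:]  0  ''
   4  s[5:],s[0:]  1  'd'
   5  s[0:],s[7:]  0  ''
   6  s[7:],s[3:]  1  'e'
   7  s[3:],s[1:]  2  'ef'
   8  s[1:],s[8:]  2  'ef'
   9  s[8:],s[10:]  0  ''
  10  s[10:],s[4:]  1  'f'
  11  s[4:],s[2:]  1  'f'
  12  s[2:],s[9:]  1  'f'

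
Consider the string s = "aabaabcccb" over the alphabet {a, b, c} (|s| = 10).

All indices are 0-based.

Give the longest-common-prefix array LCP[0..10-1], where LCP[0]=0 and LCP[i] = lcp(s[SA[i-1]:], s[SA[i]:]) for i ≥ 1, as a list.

[0, 3, 1, 2, 0, 1, 1, 0, 1, 2]

rank | idx | suffix
   0 |   0 | aabaabcccb
   1 |   3 | aabcccb
   2 |   1 | abaabcccb
   3 |   4 | abcccb
   4 |   9 | b
   5 |   2 | baabcccb
   6 |   5 | bcccb
   7 |   8 | cb
   8 |   7 | ccb
   9 |   6 | cccb

SA = [0, 3, 1, 4, 9, 2, 5, 8, 7, 6]
[i] adj suffixes → lcp
  [1] 0/3 → 3 ('aab')
  [2] 3/1 → 1 ('a')
  [3] 1/4 → 2 ('ab')
  [4] 4/9 → 0 ('')
  [5] 9/2 → 1 ('b')
  [6] 2/5 → 1 ('b')
  [7] 5/8 → 0 ('')
  [8] 8/7 → 1 ('c')
  [9] 7/6 → 2 ('cc')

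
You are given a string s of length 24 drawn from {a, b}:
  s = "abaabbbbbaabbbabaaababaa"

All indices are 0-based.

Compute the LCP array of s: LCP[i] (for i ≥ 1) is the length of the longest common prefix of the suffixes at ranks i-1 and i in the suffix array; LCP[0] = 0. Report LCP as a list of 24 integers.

[0, 1, 2, 2, 3, 5, 1, 4, 4, 3, 2, 4, 0, 3, 3, 6, 2, 5, 1, 3, 2, 4, 3, 4]

sorted suffixes:
  #0 SA[0]=23  'a'
  #1 SA[1]=22  'aa'
  #2 SA[2]=16  'aaababaa'
  #3 SA[3]=17  'aababaa'
  #4 SA[4]=9  'aabbbabaaababaa'
  #5 SA[5]=2  'aabbbbbaabbbabaaababaa'
  #6 SA[6]=20  'abaa'
  #7 SA[7]=14  'abaaababaa'
  #8 SA[8]=0  'abaabbbbbaabbbabaaababaa'
  #9 SA[9]=18  'ababaa'
  #10 SA[10]=10  'abbbabaaababaa'
  #11 SA[11]=3  'abbbbbaabbbabaaababaa'
  #12 SA[12]=21  'baa'
  #13 SA[13]=15  'baaababaa'
  #14 SA[14]=8  'baabbbabaaababaa'
  #15 SA[15]=1  'baabbbbbaabbbabaaababaa'
  #16 SA[16]=19  'babaa'
  #17 SA[17]=13  'babaaababaa'
  #18 SA[18]=7  'bbaabbbabaaababaa'
  #19 SA[19]=12  'bbabaaababaa'
  #20 SA[20]=6  'bbbaabbbabaaababaa'
  #21 SA[21]=11  'bbbabaaababaa'
  #22 SA[22]=5  'bbbbaabbbabaaababaa'
  #23 SA[23]=4  'bbbbbaabbbabaaababaa'

SA = [23, 22, 16, 17, 9, 2, 20, 14, 0, 18, 10, 3, 21, 15, 8, 1, 19, 13, 7, 12, 6, 11, 5, 4]
rank  pair      lcp
   1  s[23:],s[22:]  1  'a'
   2  s[22:],s[16:]  2  'aa'
   3  s[16:],s[17:]  2  'aa'
   4  s[17:],s[9:]  3  'aab'
   5  s[9:],s[2:]  5  'aabbb'
   6  s[2:],s[20:]  1  'a'
   7  s[20:],s[14:]  4  'abaa'
   8  s[14:],s[0:]  4  'abaa'
   9  s[0:],s[18:]  3  'aba'
  10  s[18:],s[10:]  2  'ab'
  11  s[10:],s[3:]  4  'abbb'
  12  s[3:],s[21:]  0  ''
  13  s[21:],s[15:]  3  'baa'
  14  s[15:],s[8:]  3  'baa'
  15  s[8:],s[1:]  6  'baabbb'
  16  s[1:],s[19:]  2  'ba'
  17  s[19:],s[13:]  5  'babaa'
  18  s[13:],s[7:]  1  'b'
  19  s[7:],s[12:]  3  'bba'
  20  s[12:],s[6:]  2  'bb'
  21  s[6:],s[11:]  4  'bbba'
  22  s[11:],s[5:]  3  'bbb'
  23  s[5:],s[4:]  4  'bbbb'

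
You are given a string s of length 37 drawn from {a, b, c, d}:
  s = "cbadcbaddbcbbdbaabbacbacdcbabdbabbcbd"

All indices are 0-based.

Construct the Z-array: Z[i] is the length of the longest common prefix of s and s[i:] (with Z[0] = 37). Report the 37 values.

Z[0]=37
i=1: fresh scan; Z[1]=0
i=2: fresh scan; Z[2]=0
i=3: fresh scan; Z[3]=0
i=4: fresh scan; Z[4]=4 grow→box=[4,8)
i=5: min(r-i=3, Z[1]=0)=0; Z[5]=0
i=6: min(r-i=2, Z[2]=0)=0; Z[6]=0
i=7: min(r-i=1, Z[3]=0)=0; Z[7]=0
i=8: fresh scan; Z[8]=0
i=9: fresh scan; Z[9]=0
i=10: fresh scan; Z[10]=2 grow→box=[10,12)
i=11: min(r-i=1, Z[1]=0)=0; Z[11]=0
i=12: fresh scan; Z[12]=0
i=13: fresh scan; Z[13]=0
i=14: fresh scan; Z[14]=0
i=15: fresh scan; Z[15]=0
i=16: fresh scan; Z[16]=0
i=17: fresh scan; Z[17]=0
i=18: fresh scan; Z[18]=0
i=19: fresh scan; Z[19]=0
i=20: fresh scan; Z[20]=3 grow→box=[20,23)
i=21: min(r-i=2, Z[1]=0)=0; Z[21]=0
i=22: min(r-i=1, Z[2]=0)=0; Z[22]=0
i=23: fresh scan; Z[23]=1 grow→box=[23,24)
i=24: fresh scan; Z[24]=0
i=25: fresh scan; Z[25]=3 grow→box=[25,28)
i=26: min(r-i=2, Z[1]=0)=0; Z[26]=0
i=27: min(r-i=1, Z[2]=0)=0; Z[27]=0
i=28: fresh scan; Z[28]=0
i=29: fresh scan; Z[29]=0
i=30: fresh scan; Z[30]=0
i=31: fresh scan; Z[31]=0
i=32: fresh scan; Z[32]=0
i=33: fresh scan; Z[33]=0
i=34: fresh scan; Z[34]=2 grow→box=[34,36)
i=35: min(r-i=1, Z[1]=0)=0; Z[35]=0
i=36: fresh scan; Z[36]=0

[37, 0, 0, 0, 4, 0, 0, 0, 0, 0, 2, 0, 0, 0, 0, 0, 0, 0, 0, 0, 3, 0, 0, 1, 0, 3, 0, 0, 0, 0, 0, 0, 0, 0, 2, 0, 0]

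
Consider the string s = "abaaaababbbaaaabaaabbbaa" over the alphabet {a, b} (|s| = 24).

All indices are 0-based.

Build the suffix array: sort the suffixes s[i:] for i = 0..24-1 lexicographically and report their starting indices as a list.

[23, 22, 11, 2, 12, 3, 16, 13, 4, 17, 0, 14, 5, 18, 7, 21, 10, 1, 15, 6, 20, 9, 19, 8]

rank→(start, suffix):
  0 → (23, 'a')
  1 → (22, 'aa')
  2 → (11, 'aaaabaaabbbaa')
  3 → (2, 'aaaababbbaaaabaaabbbaa')
  4 → (12, 'aaabaaabbbaa')
  5 → (3, 'aaababbbaaaabaaabbbaa')
  6 → (16, 'aaabbbaa')
  7 → (13, 'aabaaabbbaa')
  8 → (4, 'aababbbaaaabaaabbbaa')
  9 → (17, 'aabbbaa')
  10 → (0, 'abaaaababbbaaaabaaabbbaa')
  11 → (14, 'abaaabbbaa')
  12 → (5, 'ababbbaaaabaaabbbaa')
  13 → (18, 'abbbaa')
  14 → (7, 'abbbaaaabaaabbbaa')
  15 → (21, 'baa')
  16 → (10, 'baaaabaaabbbaa')
  17 → (1, 'baaaababbbaaaabaaabbbaa')
  18 → (15, 'baaabbbaa')
  19 → (6, 'babbbaaaabaaabbbaa')
  20 → (20, 'bbaa')
  21 → (9, 'bbaaaabaaabbbaa')
  22 → (19, 'bbbaa')
  23 → (8, 'bbbaaaabaaabbbaa')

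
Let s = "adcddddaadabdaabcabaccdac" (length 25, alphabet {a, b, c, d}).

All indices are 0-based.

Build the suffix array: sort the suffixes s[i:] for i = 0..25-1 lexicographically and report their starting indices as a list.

rank | idx | suffix
   0 |  13 | aabcabaccdac
   1 |   7 | aadabdaabcabaccdac
   2 |  17 | abaccdac
   3 |  14 | abcabaccdac
   4 |  10 | abdaabcabaccdac
   5 |  23 | ac
   6 |  19 | accdac
   7 |   8 | adabdaabcabaccdac
   8 |   0 | adcddddaadabdaabcabaccdac
   9 |  18 | baccdac
  10 |  15 | bcabaccdac
  11 |  11 | bdaabcabaccdac
  12 |  24 | c
  13 |  16 | cabaccdac
  14 |  20 | ccdac
  15 |  21 | cdac
  16 |   2 | cddddaadabdaabcabaccdac
  17 |  12 | daabcabaccdac
  18 |   6 | daadabdaabcabaccdac
  19 |   9 | dabdaabcabaccdac
  20 |  22 | dac
  21 |   1 | dcddddaadabdaabcabaccdac
  22 |   5 | ddaadabdaabcabaccdac
  23 |   4 | dddaadabdaabcabaccdac
  24 |   3 | ddddaadabdaabcabaccdac

[13, 7, 17, 14, 10, 23, 19, 8, 0, 18, 15, 11, 24, 16, 20, 21, 2, 12, 6, 9, 22, 1, 5, 4, 3]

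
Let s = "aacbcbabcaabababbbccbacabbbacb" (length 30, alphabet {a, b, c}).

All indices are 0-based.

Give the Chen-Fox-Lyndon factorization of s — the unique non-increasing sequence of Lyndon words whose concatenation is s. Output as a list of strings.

["aacbcbabc", "aabababbbccbacabbbacb"]

emit factor 1: 'aacbcbabc' (i=0, period=9)
emit factor 2: 'aabababbbccbacabbbacb' (i=9, period=21)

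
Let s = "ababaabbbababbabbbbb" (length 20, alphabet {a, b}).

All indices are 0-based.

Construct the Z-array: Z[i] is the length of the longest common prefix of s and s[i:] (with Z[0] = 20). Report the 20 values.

Z[0]=20
i=1: i≥r, start 0; Z[1]=0
i=2: i≥r, start 0; Z[2]=3 scan→box=[2,5)
i=3: min(r-i=2, Z[1]=0)=0; Z[3]=0
i=4: min(r-i=1, Z[2]=3)=1; Z[4]=1
i=5: i≥r, start 0; Z[5]=2 scan→box=[5,7)
i=6: min(r-i=1, Z[1]=0)=0; Z[6]=0
i=7: i≥r, start 0; Z[7]=0
i=8: i≥r, start 0; Z[8]=0
i=9: i≥r, start 0; Z[9]=4 scan→box=[9,13)
i=10: min(r-i=3, Z[1]=0)=0; Z[10]=0
i=11: min(r-i=2, Z[2]=3)=2; Z[11]=2
i=12: min(r-i=1, Z[3]=0)=0; Z[12]=0
i=13: i≥r, start 0; Z[13]=0
i=14: i≥r, start 0; Z[14]=2 scan→box=[14,16)
i=15: min(r-i=1, Z[1]=0)=0; Z[15]=0
i=16: i≥r, start 0; Z[16]=0
i=17: i≥r, start 0; Z[17]=0
i=18: i≥r, start 0; Z[18]=0
i=19: i≥r, start 0; Z[19]=0

[20, 0, 3, 0, 1, 2, 0, 0, 0, 4, 0, 2, 0, 0, 2, 0, 0, 0, 0, 0]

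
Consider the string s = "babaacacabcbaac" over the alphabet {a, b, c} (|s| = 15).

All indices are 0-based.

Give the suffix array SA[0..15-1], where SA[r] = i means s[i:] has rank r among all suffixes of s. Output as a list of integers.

rank→(start, suffix):
  0 → (12, 'aac')
  1 → (3, 'aacacabcbaac')
  2 → (1, 'abaacacabcbaac')
  3 → (8, 'abcbaac')
  4 → (13, 'ac')
  5 → (6, 'acabcbaac')
  6 → (4, 'acacabcbaac')
  7 → (11, 'baac')
  8 → (2, 'baacacabcbaac')
  9 → (0, 'babaacacabcbaac')
  10 → (9, 'bcbaac')
  11 → (14, 'c')
  12 → (7, 'cabcbaac')
  13 → (5, 'cacabcbaac')
  14 → (10, 'cbaac')

[12, 3, 1, 8, 13, 6, 4, 11, 2, 0, 9, 14, 7, 5, 10]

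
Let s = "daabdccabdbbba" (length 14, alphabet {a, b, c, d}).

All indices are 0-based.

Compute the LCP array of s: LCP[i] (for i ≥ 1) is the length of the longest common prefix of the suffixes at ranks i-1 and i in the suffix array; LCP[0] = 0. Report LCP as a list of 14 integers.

sorted suffixes:
  #0 SA[0]=13  'a'
  #1 SA[1]=1  'aabdccabdbbba'
  #2 SA[2]=7  'abdbbba'
  #3 SA[3]=2  'abdccabdbbba'
  #4 SA[4]=12  'ba'
  #5 SA[5]=11  'bba'
  #6 SA[6]=10  'bbba'
  #7 SA[7]=8  'bdbbba'
  #8 SA[8]=3  'bdccabdbbba'
  #9 SA[9]=6  'cabdbbba'
  #10 SA[10]=5  'ccabdbbba'
  #11 SA[11]=0  'daabdccabdbbba'
  #12 SA[12]=9  'dbbba'
  #13 SA[13]=4  'dccabdbbba'

SA = [13, 1, 7, 2, 12, 11, 10, 8, 3, 6, 5, 0, 9, 4]
[i] adj suffixes → lcp
  [1] 13/1 → 1 ('a')
  [2] 1/7 → 1 ('a')
  [3] 7/2 → 3 ('abd')
  [4] 2/12 → 0 ('')
  [5] 12/11 → 1 ('b')
  [6] 11/10 → 2 ('bb')
  [7] 10/8 → 1 ('b')
  [8] 8/3 → 2 ('bd')
  [9] 3/6 → 0 ('')
  [10] 6/5 → 1 ('c')
  [11] 5/0 → 0 ('')
  [12] 0/9 → 1 ('d')
  [13] 9/4 → 1 ('d')

[0, 1, 1, 3, 0, 1, 2, 1, 2, 0, 1, 0, 1, 1]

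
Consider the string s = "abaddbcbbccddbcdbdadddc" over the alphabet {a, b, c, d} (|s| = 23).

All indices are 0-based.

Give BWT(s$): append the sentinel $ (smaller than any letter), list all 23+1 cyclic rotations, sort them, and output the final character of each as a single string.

c$bdacdbdddbbbcbddcdacda

rank  rotation                  last
    0  $abaddbcbbccddbcdbdadddc  c
    1  abaddbcbbccddbcdbdadddc$  $
    2  addbcbbccddbcdbdadddc$ab  b
    3  adddc$abaddbcbbccddbcdbd  d
    4  baddbcbbccddbcdbdadddc$a  a
    5  bbccddbcdbdadddc$abaddbc  c
    6  bcbbccddbcdbdadddc$abadd  d
    7  bccddbcdbdadddc$abaddbcb  b
    8  bcdbdadddc$abaddbcbbccdd  d
    9  bdadddc$abaddbcbbccddbcd  d
   10  c$abaddbcbbccddbcdbdaddd  d
   11  cbbccddbcdbdadddc$abaddb  b
   12  ccddbcdbdadddc$abaddbcbb  b
   13  cdbdadddc$abaddbcbbccddb  b
   14  cddbcdbdadddc$abaddbcbbc  c
   15  dadddc$abaddbcbbccddbcdb  b
   16  dbcbbccddbcdbdadddc$abad  d
   17  dbcdbdadddc$abaddbcbbccd  d
   18  dbdadddc$abaddbcbbccddbc  c
   19  dc$abaddbcbbccddbcdbdadd  d
   20  ddbcbbccddbcdbdadddc$aba  a
   21  ddbcdbdadddc$abaddbcbbcc  c
   22  ddc$abaddbcbbccddbcdbdad  d
   23  dddc$abaddbcbbccddbcdbda  a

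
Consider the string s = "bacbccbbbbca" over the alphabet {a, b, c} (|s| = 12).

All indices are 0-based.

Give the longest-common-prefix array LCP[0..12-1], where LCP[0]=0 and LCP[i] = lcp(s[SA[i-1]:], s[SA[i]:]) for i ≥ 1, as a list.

[0, 1, 0, 1, 3, 2, 1, 2, 0, 1, 2, 1]

sorted suffixes:
  #0 SA[0]=11  'a'
  #1 SA[1]=1  'acbccbbbbca'
  #2 SA[2]=0  'bacbccbbbbca'
  #3 SA[3]=6  'bbbbca'
  #4 SA[4]=7  'bbbca'
  #5 SA[5]=8  'bbca'
  #6 SA[6]=9  'bca'
  #7 SA[7]=3  'bccbbbbca'
  #8 SA[8]=10  'ca'
  #9 SA[9]=5  'cbbbbca'
  #10 SA[10]=2  'cbccbbbbca'
  #11 SA[11]=4  'ccbbbbca'

SA = [11, 1, 0, 6, 7, 8, 9, 3, 10, 5, 2, 4]
[i] adj suffixes → lcp
  [1] 11/1 → 1 ('a')
  [2] 1/0 → 0 ('')
  [3] 0/6 → 1 ('b')
  [4] 6/7 → 3 ('bbb')
  [5] 7/8 → 2 ('bb')
  [6] 8/9 → 1 ('b')
  [7] 9/3 → 2 ('bc')
  [8] 3/10 → 0 ('')
  [9] 10/5 → 1 ('c')
  [10] 5/2 → 2 ('cb')
  [11] 2/4 → 1 ('c')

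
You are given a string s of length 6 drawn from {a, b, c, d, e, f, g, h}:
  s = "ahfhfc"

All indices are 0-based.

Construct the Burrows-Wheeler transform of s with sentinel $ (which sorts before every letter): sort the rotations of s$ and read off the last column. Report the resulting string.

c$fhhfa

rank  rotation last
    0  $ahfhfc  c
    1  ahfhfc$  $
    2  c$ahfhf  f
    3  fc$ahfh  h
    4  fhfc$ah  h
    5  hfc$ahf  f
    6  hfhfc$a  a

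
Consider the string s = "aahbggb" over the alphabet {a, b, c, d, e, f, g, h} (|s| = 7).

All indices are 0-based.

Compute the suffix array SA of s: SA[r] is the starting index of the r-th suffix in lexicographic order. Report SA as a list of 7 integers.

[0, 1, 6, 3, 5, 4, 2]

rank→(start, suffix):
  0 → (0, 'aahbggb')
  1 → (1, 'ahbggb')
  2 → (6, 'b')
  3 → (3, 'bggb')
  4 → (5, 'gb')
  5 → (4, 'ggb')
  6 → (2, 'hbggb')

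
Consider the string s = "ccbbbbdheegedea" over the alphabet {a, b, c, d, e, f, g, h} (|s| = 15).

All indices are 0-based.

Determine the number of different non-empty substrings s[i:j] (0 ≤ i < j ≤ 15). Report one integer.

rank→(start, suffix):
  0 → (14, 'a')
  1 → (2, 'bbbbdheegedea')
  2 → (3, 'bbbdheegedea')
  3 → (4, 'bbdheegedea')
  4 → (5, 'bdheegedea')
  5 → (1, 'cbbbbdheegedea')
  6 → (0, 'ccbbbbdheegedea')
  7 → (12, 'dea')
  8 → (6, 'dheegedea')
  9 → (13, 'ea')
  10 → (11, 'edea')
  11 → (8, 'eegedea')
  12 → (9, 'egedea')
  13 → (10, 'gedea')
  14 → (7, 'heegedea')

SA = [14, 2, 3, 4, 5, 1, 0, 12, 6, 13, 11, 8, 9, 10, 7]
i: (SA[i-1],SA[i]) lcp shared
  1: (14,2) 0 ''
  2: (2,3) 3 'bbb'
  3: (3,4) 2 'bb'
  4: (4,5) 1 'b'
  5: (5,1) 0 ''
  6: (1,0) 1 'c'
  7: (0,12) 0 ''
  8: (12,6) 1 'd'
  9: (6,13) 0 ''
  10: (13,11) 1 'e'
  11: (11,8) 1 'e'
  12: (8,9) 1 'e'
  13: (9,10) 0 ''
  14: (10,7) 0 ''

n(n+1)/2 = 15·16/2 = 120
Σ LCP = 0 + 0 + 3 + 2 + 1 + 0 + 1 + 0 + 1 + 0 + 1 + 1 + 1 + 0 + 0 = 11
distinct = 120 − 11 = 109

109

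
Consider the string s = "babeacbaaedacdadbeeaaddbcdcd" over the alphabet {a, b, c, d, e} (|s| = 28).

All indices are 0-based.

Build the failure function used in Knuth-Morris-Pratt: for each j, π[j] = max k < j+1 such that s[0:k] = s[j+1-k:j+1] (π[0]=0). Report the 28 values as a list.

π[0] = 0
j=1 s[j]='a': π[1]=0 (border '')
j=2 s[j]='b': π[2]=1 (border 'b')
j=3 s[j]='e': k: 1→0; π[3]=0 (border '')
j=4 s[j]='a': π[4]=0 (border '')
j=5 s[j]='c': π[5]=0 (border '')
j=6 s[j]='b': π[6]=1 (border 'b')
j=7 s[j]='a': π[7]=2 (border 'ba')
j=8 s[j]='a': k: 2→0; π[8]=0 (border '')
j=9 s[j]='e': π[9]=0 (border '')
j=10 s[j]='d': π[10]=0 (border '')
j=11 s[j]='a': π[11]=0 (border '')
j=12 s[j]='c': π[12]=0 (border '')
j=13 s[j]='d': π[13]=0 (border '')
j=14 s[j]='a': π[14]=0 (border '')
j=15 s[j]='d': π[15]=0 (border '')
j=16 s[j]='b': π[16]=1 (border 'b')
j=17 s[j]='e': k: 1→0; π[17]=0 (border '')
j=18 s[j]='e': π[18]=0 (border '')
j=19 s[j]='a': π[19]=0 (border '')
j=20 s[j]='a': π[20]=0 (border '')
j=21 s[j]='d': π[21]=0 (border '')
j=22 s[j]='d': π[22]=0 (border '')
j=23 s[j]='b': π[23]=1 (border 'b')
j=24 s[j]='c': k: 1→0; π[24]=0 (border '')
j=25 s[j]='d': π[25]=0 (border '')
j=26 s[j]='c': π[26]=0 (border '')
j=27 s[j]='d': π[27]=0 (border '')

[0, 0, 1, 0, 0, 0, 1, 2, 0, 0, 0, 0, 0, 0, 0, 0, 1, 0, 0, 0, 0, 0, 0, 1, 0, 0, 0, 0]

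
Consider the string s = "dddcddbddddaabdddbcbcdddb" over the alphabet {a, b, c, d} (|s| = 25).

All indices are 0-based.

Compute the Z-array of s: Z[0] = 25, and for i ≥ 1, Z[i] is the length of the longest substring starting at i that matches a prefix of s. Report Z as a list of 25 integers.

Z[0]=25
i=1: fresh scan; Z[1]=2 scan→box=[1,3)
i=2: min(r-i=1, Z[1]=2)=1; Z[2]=1
i=3: fresh scan; Z[3]=0
i=4: fresh scan; Z[4]=2 scan→box=[4,6)
i=5: min(r-i=1, Z[1]=2)=1; Z[5]=1
i=6: fresh scan; Z[6]=0
i=7: fresh scan; Z[7]=3 scan→box=[7,10)
i=8: min(r-i=2, Z[1]=2)=2; Z[8]=3 scan→box=[8,11)
i=9: min(r-i=2, Z[1]=2)=2; Z[9]=2
i=10: min(r-i=1, Z[2]=1)=1; Z[10]=1
i=11: fresh scan; Z[11]=0
i=12: fresh scan; Z[12]=0
i=13: fresh scan; Z[13]=0
i=14: fresh scan; Z[14]=3 scan→box=[14,17)
i=15: min(r-i=2, Z[1]=2)=2; Z[15]=2
i=16: min(r-i=1, Z[2]=1)=1; Z[16]=1
i=17: fresh scan; Z[17]=0
i=18: fresh scan; Z[18]=0
i=19: fresh scan; Z[19]=0
i=20: fresh scan; Z[20]=0
i=21: fresh scan; Z[21]=3 scan→box=[21,24)
i=22: min(r-i=2, Z[1]=2)=2; Z[22]=2
i=23: min(r-i=1, Z[2]=1)=1; Z[23]=1
i=24: fresh scan; Z[24]=0

[25, 2, 1, 0, 2, 1, 0, 3, 3, 2, 1, 0, 0, 0, 3, 2, 1, 0, 0, 0, 0, 3, 2, 1, 0]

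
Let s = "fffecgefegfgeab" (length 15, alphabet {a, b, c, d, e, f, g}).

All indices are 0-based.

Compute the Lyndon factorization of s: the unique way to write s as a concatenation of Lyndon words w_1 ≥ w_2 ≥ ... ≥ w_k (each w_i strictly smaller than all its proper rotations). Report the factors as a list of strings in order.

emit factor 1: 'f' (i=0, period=1)
emit factor 2: 'f' (i=1, period=1)
emit factor 3: 'f' (i=2, period=1)
emit factor 4: 'e' (i=3, period=1)
emit factor 5: 'cgefegfge' (i=4, period=9)
emit factor 6: 'ab' (i=13, period=2)

["f", "f", "f", "e", "cgefegfge", "ab"]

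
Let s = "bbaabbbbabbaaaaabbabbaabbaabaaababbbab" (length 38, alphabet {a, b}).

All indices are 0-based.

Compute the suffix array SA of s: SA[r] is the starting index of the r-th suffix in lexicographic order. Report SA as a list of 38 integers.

[11, 12, 28, 13, 25, 29, 21, 14, 2, 36, 26, 30, 8, 22, 18, 15, 32, 3, 37, 10, 27, 24, 20, 1, 35, 7, 17, 31, 9, 23, 19, 0, 34, 6, 16, 33, 5, 4]

rank | idx | suffix
   0 |  11 | aaaaabbabbaabbaabaaababbbab
   1 |  12 | aaaabbabbaabbaabaaababbbab
   2 |  28 | aaababbbab
   3 |  13 | aaabbabbaabbaabaaababbbab
   4 |  25 | aabaaababbbab
   5 |  29 | aababbbab
   6 |  21 | aabbaabaaababbbab
   7 |  14 | aabbabbaabbaabaaababbbab
   8 |   2 | aabbbbabbaaaaabbabbaabbaabaaababbbab
   9 |  36 | ab
  10 |  26 | abaaababbbab
  11 |  30 | ababbbab
  12 |   8 | abbaaaaabbabbaabbaabaaababbbab
  13 |  22 | abbaabaaababbbab
  14 |  18 | abbaabbaabaaababbbab
  15 |  15 | abbabbaabbaabaaababbbab
  16 |  32 | abbbab
  17 |   3 | abbbbabbaaaaabbabbaabbaabaaababbbab
  18 |  37 | b
  19 |  10 | baaaaabbabbaabbaabaaababbbab
  20 |  27 | baaababbbab
  21 |  24 | baabaaababbbab
  22 |  20 | baabbaabaaababbbab
  23 |   1 | baabbbbabbaaaaabbabbaabbaabaaababbbab
  24 |  35 | bab
  25 |   7 | babbaaaaabbabbaabbaabaaababbbab
  26 |  17 | babbaabbaabaaababbbab
  27 |  31 | babbbab
  28 |   9 | bbaaaaabbabbaabbaabaaababbbab
  29 |  23 | bbaabaaababbbab
  30 |  19 | bbaabbaabaaababbbab
  31 |   0 | bbaabbbbabbaaaaabbabbaabbaabaaababbbab
  32 |  34 | bbab
  33 |   6 | bbabbaaaaabbabbaabbaabaaababbbab
  34 |  16 | bbabbaabbaabaaababbbab
  35 |  33 | bbbab
  36 |   5 | bbbabbaaaaabbabbaabbaabaaababbbab
  37 |   4 | bbbbabbaaaaabbabbaabbaabaaababbbab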